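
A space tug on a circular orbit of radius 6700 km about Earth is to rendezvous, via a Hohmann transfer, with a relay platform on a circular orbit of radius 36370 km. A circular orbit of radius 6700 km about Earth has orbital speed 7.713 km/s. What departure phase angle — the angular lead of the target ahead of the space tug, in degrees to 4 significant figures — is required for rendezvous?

From the circular-orbit relation v² = μ/r at r = 6700 km: μ = v²r = (7.713)² × 6700 = 3.98585×10^5 km³/s².
The Hohmann ellipse has a_t = (r₁ + r₂)/2 = 21535 km.
The half-period of the transfer ellipse is t = π√(a_t³/μ) = 15726 s.
Target angular speed ω₂ = √(μ/r₂³) = 9.1022×10^-5 rad/s.
Angle swept by the target during transfer: ω₂·t = 1.4314 rad = 82.01°.
The space tug traverses 180° on the transfer ellipse, so the target must lead by 180° − 82.01° = 97.99°.

φ = 97.99°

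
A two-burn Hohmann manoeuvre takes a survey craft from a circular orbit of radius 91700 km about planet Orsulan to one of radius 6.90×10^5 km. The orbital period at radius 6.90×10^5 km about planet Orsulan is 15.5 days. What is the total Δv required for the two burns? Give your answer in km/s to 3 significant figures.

Δv = 4.59 km/s

From Kepler's third law T² = 4π²r³/μ at r = 6.90×10^5 km, T = 15.5 days = 15.5 × 86400 s = 1.3392×10^6 s: μ = 4π²r³/T² = 7.23130×10^6 km³/s².
Semi-major axis of the transfer orbit: a_t = (91700 + 6.900×10^5)/2 = 3.9085×10^5 km.
At r₁ the circular-orbit speed is v₁ = √(μ/r₁) = 8.8802 km/s.
Transfer-orbit speed at r₁ (v² = μ(2/r − 1/a)): v_p = √[μ(2/r₁ − 1/a_t)] = 11.799 km/s.
First burn Δv₁ = |v_p − v₁| = 2.919 km/s.
Circular speed at r₂: v₂ = √(μ/r₂) = 3.237 km/s.
Transfer-orbit speed at r₂: v_a = √[μ(2/r₂ − 1/a_t)] = 1.568 km/s.
Second burn Δv₂ = |v₂ − v_a| = 1.669 km/s.
Total Δv = Δv₁ + Δv₂ = 4.588 km/s.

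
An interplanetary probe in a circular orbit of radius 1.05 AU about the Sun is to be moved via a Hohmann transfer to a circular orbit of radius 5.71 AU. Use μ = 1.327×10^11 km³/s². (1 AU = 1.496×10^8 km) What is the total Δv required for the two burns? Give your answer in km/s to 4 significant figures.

Δv = 14.23 km/s

In km: r₁ = 1.05 × 1.496×10^8 = 1.5708×10^8 km; r₂ = 5.71 × 1.496×10^8 = 8.54216×10^8 km.
Semi-major axis of the transfer orbit: a_t = (1.5708×10^8 + 8.54216×10^8)/2 = 5.05648×10^8 km.
At r₁ the circular-orbit speed is v₁ = √(μ/r₁) = 29.0653 km/s.
On the transfer ellipse at r₁, vis-viva gives v_p = √[μ(2/r₁ − 1/a_t)] = 37.7776 km/s.
First burn Δv₁ = |v_p − v₁| = 8.712 km/s.
Circular speed at r₂: v₂ = √(μ/r₂) = 12.464 km/s.
Transfer-orbit speed at r₂: v_a = √[μ(2/r₂ − 1/a_t)] = 6.9468 km/s.
Second burn Δv₂ = |v₂ − v_a| = 5.517 km/s.
Total Δv = Δv₁ + Δv₂ = 14.23 km/s.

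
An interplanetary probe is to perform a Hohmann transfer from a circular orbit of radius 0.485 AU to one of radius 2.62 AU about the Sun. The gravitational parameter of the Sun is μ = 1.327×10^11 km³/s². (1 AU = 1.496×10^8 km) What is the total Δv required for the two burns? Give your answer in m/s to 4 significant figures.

Δv = 20910 m/s

In km: r₁ = 0.485 × 1.496×10^8 = 7.2556×10^7 km; r₂ = 2.62 × 1.496×10^8 = 3.91952×10^8 km.
Semi-major axis of the transfer orbit: a_t = (7.2556×10^7 + 3.91952×10^8)/2 = 2.32254×10^8 km.
At r₁ the circular-orbit speed is v₁ = √(μ/r₁) = 42.77 km/s.
On the transfer ellipse at r₁, v² = μ(2/r − 1/a) gives v_p = √[μ(2/r₁ − 1/a_t)] = 55.56 km/s.
First burn Δv₁ = |v_p − v₁| = 12.79 km/s.
At r₂, v₂ = √(μ/r₂) = 18.400 km/s.
Transfer-orbit speed at r₂: v_a = √[μ(2/r₂ − 1/a_t)] = 10.284 km/s.
Second burn Δv₂ = |v₂ − v_a| = 8.116 km/s.
Total Δv = Δv₁ + Δv₂ = 20.91 km/s.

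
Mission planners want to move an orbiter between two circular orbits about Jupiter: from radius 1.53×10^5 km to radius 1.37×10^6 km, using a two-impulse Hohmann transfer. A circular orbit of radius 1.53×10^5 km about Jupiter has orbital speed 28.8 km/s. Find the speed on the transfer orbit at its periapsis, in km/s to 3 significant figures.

v = 38.6 km/s

From the circular-orbit relation v² = μ/r at r = 1.53×10^5 km: μ = v²r = (28.8)² × 1.53×10^5 = 1.26904×10^8 km³/s².
Transfer-ellipse semi-major axis a_t = (r₁ + r₂)/2 = (1.530×10^5 + 1.370×10^6)/2 = 7.615×10^5 km.
At periapsis, r = 1.530×10^5 km.
Applying v² = μ(2/r − 1/a_t): v = 38.63 km/s.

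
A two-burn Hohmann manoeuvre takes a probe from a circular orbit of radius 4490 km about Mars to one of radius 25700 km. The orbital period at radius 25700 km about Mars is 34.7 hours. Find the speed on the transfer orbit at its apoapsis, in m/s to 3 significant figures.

From Kepler's third law T² = 4π²r³/μ at r = 25700 km, T = 34.7 hours = 34.7 × 3600 s = 1.2492×10^5 s: μ = 4π²r³/T² = 42943.3 km³/s².
Transfer-ellipse semi-major axis a_t = (r₁ + r₂)/2 = (4490 + 25700)/2 = 15095 km.
The apoapsis of the transfer ellipse is at r = 25700 km.
Applying v² = μ(2/r − 1/a_t): v = 0.7050 km/s.

v = 705 m/s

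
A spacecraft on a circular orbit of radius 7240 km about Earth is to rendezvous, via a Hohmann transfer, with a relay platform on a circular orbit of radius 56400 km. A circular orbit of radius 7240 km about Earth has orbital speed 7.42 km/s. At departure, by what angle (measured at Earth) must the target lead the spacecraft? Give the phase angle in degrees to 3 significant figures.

φ = 104°

From the circular-orbit relation v² = μ/r at r = 7240 km: μ = v²r = (7.42)² × 7240 = 3.98608×10^5 km³/s².
The Hohmann ellipse has a_t = (r₁ + r₂)/2 = 31820 km.
The half-period of the transfer ellipse is t = π√(a_t³/μ) = 28244 s.
The target's mean motion on its circular orbit is ω₂ = √(μ/r₂³) = 4.7136×10^-5 rad/s.
Angle swept by the target during transfer: ω₂·t = 1.3313 rad = 76.28°.
The spacecraft traverses 180° on the transfer ellipse, so the target must lead by 180° − 76.28° = 104°.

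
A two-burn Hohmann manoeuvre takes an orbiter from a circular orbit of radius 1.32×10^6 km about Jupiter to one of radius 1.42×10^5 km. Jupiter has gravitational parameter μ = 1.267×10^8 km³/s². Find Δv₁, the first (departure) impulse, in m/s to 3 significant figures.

Δv₁ = 5480 m/s

Semi-major axis of the transfer orbit: a_t = (1.320×10^6 + 1.420×10^5)/2 = 7.310×10^5 km.
Circular speed at r = 1.320×10^6 km: v_c = √(μ/r) = 9.797 km/s.
Transfer-orbit speed at the same r (vis-viva, a = a_t): v_t = √[μ(2/r − 1/a_t)] = 4.318 km/s.
Δv₁ = |v_t − v_c| = |4.318 − 9.797| = 5.479 km/s.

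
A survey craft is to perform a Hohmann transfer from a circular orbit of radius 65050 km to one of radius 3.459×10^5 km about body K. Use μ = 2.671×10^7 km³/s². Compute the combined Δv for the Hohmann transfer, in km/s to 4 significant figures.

Semi-major axis of the transfer orbit: a_t = (65050 + 3.459×10^5)/2 = 2.05475×10^5 km.
At r₁ the circular-orbit speed is v₁ = √(μ/r₁) = 20.263 km/s.
On the transfer ellipse at r₁, vis-viva gives v_p = √[μ(2/r₁ − 1/a_t)] = 26.291 km/s.
First burn Δv₁ = |v_p − v₁| = 6.028 km/s.
At r₂, v₂ = √(μ/r₂) = 8.787 km/s.
Transfer-orbit speed at r₂: v_a = √[μ(2/r₂ − 1/a_t)] = 4.944 km/s.
Second burn Δv₂ = |v₂ − v_a| = 3.843 km/s.
Δv = Δv₁ + Δv₂ = 6.028 + 3.843 = 9.871 km/s.

Δv = 9.871 km/s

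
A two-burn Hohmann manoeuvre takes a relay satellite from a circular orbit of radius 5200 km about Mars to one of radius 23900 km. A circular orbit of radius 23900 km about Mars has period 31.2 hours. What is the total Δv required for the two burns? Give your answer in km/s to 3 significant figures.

Δv = 1.34 km/s

From Kepler's third law T² = 4π²r³/μ at r = 23900 km, T = 31.2 hours = 31.2 × 3600 s = 1.1232×10^5 s: μ = 4π²r³/T² = 42720.8 km³/s².
Transfer-ellipse semi-major axis a_t = (r₁ + r₂)/2 = (5200 + 23900)/2 = 14550 km.
At r₁ the circular-orbit speed is v₁ = √(μ/r₁) = 2.86628 km/s.
On the transfer ellipse at r₁, vis-viva gives v_p = √[μ(2/r₁ − 1/a_t)] = 3.67355 km/s.
First burn Δv₁ = |v_p − v₁| = 0.8073 km/s.
At r₂, v₂ = √(μ/r₂) = 1.337 km/s.
Transfer-orbit speed at r₂: v_a = √[μ(2/r₂ − 1/a_t)] = 0.7993 km/s.
Second burn Δv₂ = |v₂ − v_a| = 0.5377 km/s.
Total Δv = Δv₁ + Δv₂ = 1.345 km/s.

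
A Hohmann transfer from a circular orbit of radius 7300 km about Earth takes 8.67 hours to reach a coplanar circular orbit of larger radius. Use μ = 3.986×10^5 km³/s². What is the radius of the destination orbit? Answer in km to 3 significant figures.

r₂ = 60700 km

Transfer time t = 8.67 hours = 31212 s, and t = π√(a_t³/μ).
So a_t = (μ t²/π²)^(1/3) = (3.986×10^5 × (31212)² / π²)^(1/3) = 34012 km.
Since a_t = (r₁ + r₂)/2, r₂ = 2a_t − r₁ = 2×34012 − 7300 = 60724 km.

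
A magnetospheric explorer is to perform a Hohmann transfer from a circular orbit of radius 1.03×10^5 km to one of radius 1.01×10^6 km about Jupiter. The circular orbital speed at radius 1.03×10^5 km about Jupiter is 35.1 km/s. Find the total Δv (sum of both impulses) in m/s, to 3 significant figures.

From the circular-orbit relation v² = μ/r at r = 1.03×10^5 km: μ = v²r = (35.1)² × 1.03×10^5 = 1.26897×10^8 km³/s².
Transfer-ellipse semi-major axis a_t = (r₁ + r₂)/2 = (1.030×10^5 + 1.010×10^6)/2 = 5.565×10^5 km.
At r₁ the circular-orbit speed is v₁ = √(μ/r₁) = 35.100 km/s.
On the transfer ellipse at r₁, v² = μ(2/r − 1/a) gives v_p = √[μ(2/r₁ − 1/a_t)] = 47.286 km/s.
First burn Δv₁ = |v_p − v₁| = 12.186 km/s.
Circular speed at r₂: v₂ = √(μ/r₂) = 11.209 km/s.
Transfer-orbit speed at r₂: v_a = √[μ(2/r₂ − 1/a_t)] = 4.8223 km/s.
Second burn Δv₂ = |v₂ − v_a| = 6.3867 km/s.
Total Δv = Δv₁ + Δv₂ = 18.57 km/s.

Δv = 18600 m/s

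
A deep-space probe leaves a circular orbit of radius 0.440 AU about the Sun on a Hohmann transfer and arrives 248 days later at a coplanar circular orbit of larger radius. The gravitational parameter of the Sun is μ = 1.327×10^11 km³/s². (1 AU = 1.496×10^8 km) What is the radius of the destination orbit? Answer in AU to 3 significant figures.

In km: r₁ = 0.440 × 1.496×10^8 = 6.5824×10^7 km.
Transfer time t = 248 days = 2.14272×10^7 s, and t = π√(a_t³/μ).
So a_t = (μ t²/π²)^(1/3) = (1.327×10^11 × (2.14272×10^7)² / π²)^(1/3) = 1.8344×10^8 km.
Since a_t = (r₁ + r₂)/2, r₂ = 2a_t − r₁ = 2×1.8344×10^8 − 6.5824×10^7 = 3.01056×10^8 km.
In AU: r₂ = 3.01056×10^8 / 1.496×10^8 = 2.01 AU.

r₂ = 2.01 AU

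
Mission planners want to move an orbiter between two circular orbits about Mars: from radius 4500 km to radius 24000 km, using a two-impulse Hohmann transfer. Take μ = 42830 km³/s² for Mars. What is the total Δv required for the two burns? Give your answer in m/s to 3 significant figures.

Δv = 1500 m/s

The Hohmann ellipse has a_t = (r₁ + r₂)/2 = 14250 km.
Circular speed at r₁: v₁ = √(μ/r₁) = √(42830/4500) = 3.085090 km/s.
On the transfer ellipse at r₁, vis-viva equation gives v_p = √[μ(2/r₁ − 1/a_t)] = 4.003741 km/s.
First burn Δv₁ = |v_p − v₁| = 0.9187 km/s.
At r₂, v₂ = √(μ/r₂) = 1.3359 km/s.
Transfer-orbit speed at r₂: v_a = √[μ(2/r₂ − 1/a_t)] = 0.75070 km/s.
Second burn Δv₂ = |v₂ − v_a| = 0.5852 km/s.
Δv = Δv₁ + Δv₂ = 0.9187 + 0.5852 = 1.504 km/s.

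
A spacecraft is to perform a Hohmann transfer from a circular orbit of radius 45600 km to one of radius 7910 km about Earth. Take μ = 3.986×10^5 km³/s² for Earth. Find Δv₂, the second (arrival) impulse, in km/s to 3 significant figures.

Semi-major axis of the transfer orbit: a_t = (45600 + 7910)/2 = 26755 km.
Circular speed at r = 7910 km: v_c = √(μ/r) = 7.0987 km/s.
Transfer-orbit speed at the same r (vis-viva, a = a_t): v_t = √[μ(2/r − 1/a_t)] = 9.2675 km/s.
Δv₂ = |v_t − v_c| = |9.2675 − 7.0987| = 2.169 km/s.

Δv₂ = 2.17 km/s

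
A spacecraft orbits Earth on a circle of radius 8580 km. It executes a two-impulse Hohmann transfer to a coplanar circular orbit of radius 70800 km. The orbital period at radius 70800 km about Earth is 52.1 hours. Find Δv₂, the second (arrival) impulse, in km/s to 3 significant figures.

Δv₂ = 1.27 km/s

From Kepler's third law T² = 4π²r³/μ at r = 70800 km, T = 52.1 hours = 52.1 × 3600 s = 1.8756×10^5 s: μ = 4π²r³/T² = 3.98271×10^5 km³/s².
The Hohmann ellipse has a_t = (r₁ + r₂)/2 = 39690 km.
On the circular orbit at r = 70800 km, v_c = √(μ/r) = 2.372 km/s.
Transfer-orbit speed at the same r (vis-viva, a = a_t): v_t = √[μ(2/r − 1/a_t)] = 1.103 km/s.
Δv₂ = |v_t − v_c| = |1.103 − 2.372| = 1.269 km/s.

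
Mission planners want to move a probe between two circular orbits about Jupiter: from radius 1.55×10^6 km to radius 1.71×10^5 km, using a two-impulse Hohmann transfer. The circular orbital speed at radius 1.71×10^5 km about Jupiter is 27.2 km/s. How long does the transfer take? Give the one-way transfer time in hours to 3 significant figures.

From the circular-orbit relation v² = μ/r at r = 1.71×10^5 km: μ = v²r = (27.2)² × 1.71×10^5 = 1.26513×10^8 km³/s².
Semi-major axis of the transfer orbit: a_t = (1.550×10^6 + 1.710×10^5)/2 = 8.605×10^5 km.
By Kepler's third law the transfer-orbit period is T = 2π√(a_t³/μ), so t = T/2 = 2.230×10^5 s.
Converting: 2.230×10^5 s ÷ 3600 s/hour = 61.9 hours.

t = 61.9 hours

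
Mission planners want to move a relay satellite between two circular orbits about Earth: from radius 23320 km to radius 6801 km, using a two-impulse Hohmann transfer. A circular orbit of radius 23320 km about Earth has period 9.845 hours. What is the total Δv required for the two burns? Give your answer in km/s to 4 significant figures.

From Kepler's third law T² = 4π²r³/μ at r = 23320 km, T = 9.845 hours = 9.845 × 3600 s = 35442 s: μ = 4π²r³/T² = 3.98574×10^5 km³/s².
The Hohmann ellipse has a_t = (r₁ + r₂)/2 = 15060.5 km.
At r₁ the circular-orbit speed is v₁ = √(μ/r₁) = 4.134 km/s.
On the transfer ellipse at r₁, v² = μ(2/r − 1/a) gives v_a = √[μ(2/r₁ − 1/a_t)] = 2.778 km/s.
First burn Δv₁ = |v_a − v₁| = 1.356 km/s.
Circular speed at r₂: v₂ = √(μ/r₂) = 7.655 km/s.
Transfer-orbit speed at r₂: v_p = √[μ(2/r₂ − 1/a_t)] = 9.526 km/s.
Second burn Δv₂ = |v₂ − v_p| = 1.871 km/s.
Δv = Δv₁ + Δv₂ = 1.356 + 1.871 = 3.227 km/s.

Δv = 3.227 km/s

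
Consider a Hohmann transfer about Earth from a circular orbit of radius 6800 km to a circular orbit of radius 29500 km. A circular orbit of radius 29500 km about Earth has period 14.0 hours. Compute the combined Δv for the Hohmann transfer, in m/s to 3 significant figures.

From Kepler's third law T² = 4π²r³/μ at r = 29500 km, T = 14.0 hours = 14.0 × 3600 s = 50400 s: μ = 4π²r³/T² = 3.98992×10^5 km³/s².
Transfer-ellipse semi-major axis a_t = (r₁ + r₂)/2 = (6800 + 29500)/2 = 18150 km.
Circular speed at r₁: v₁ = √(μ/r₁) = √(3.98992×10^5/6800) = 7.65998 km/s.
On the transfer ellipse at r₁, vis-viva gives v_p = √[μ(2/r₁ − 1/a_t)] = 9.76564 km/s.
First burn Δv₁ = |v_p − v₁| = 2.1057 km/s.
At r₂, v₂ = √(μ/r₂) = 3.6777 km/s.
Transfer-orbit speed at r₂: v_a = √[μ(2/r₂ − 1/a_t)] = 2.2511 km/s.
Second burn Δv₂ = |v₂ − v_a| = 1.4266 km/s.
Δv = Δv₁ + Δv₂ = 2.1057 + 1.4266 = 3.532 km/s.

Δv = 3530 m/s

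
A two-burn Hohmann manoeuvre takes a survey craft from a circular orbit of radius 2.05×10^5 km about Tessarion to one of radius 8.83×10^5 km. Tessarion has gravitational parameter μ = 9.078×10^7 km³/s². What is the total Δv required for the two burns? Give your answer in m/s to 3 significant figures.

Δv = 9680 m/s

Transfer-ellipse semi-major axis a_t = (r₁ + r₂)/2 = (2.050×10^5 + 8.830×10^5)/2 = 5.440×10^5 km.
Circular speed at r₁: v₁ = √(μ/r₁) = √(9.078×10^7/2.050×10^5) = 21.0435 km/s.
Transfer-orbit speed at r₁ (v² = μ(2/r − 1/a)): v_p = √[μ(2/r₁ − 1/a_t)] = 26.8101 km/s.
First burn Δv₁ = |v_p − v₁| = 5.767 km/s.
At r₂, v₂ = √(μ/r₂) = 10.139 km/s.
Transfer-orbit speed at r₂: v_a = √[μ(2/r₂ − 1/a_t)] = 6.2243 km/s.
Second burn Δv₂ = |v₂ − v_a| = 3.915 km/s.
Δv = Δv₁ + Δv₂ = 5.767 + 3.915 = 9.682 km/s.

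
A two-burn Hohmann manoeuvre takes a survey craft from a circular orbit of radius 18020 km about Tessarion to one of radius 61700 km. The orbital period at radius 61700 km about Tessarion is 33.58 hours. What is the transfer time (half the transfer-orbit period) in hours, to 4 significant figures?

t = 8.718 hours

From Kepler's third law T² = 4π²r³/μ at r = 61700 km, T = 33.58 hours = 33.58 × 3600 s = 1.20888×10^5 s: μ = 4π²r³/T² = 6.34525×10^5 km³/s².
Semi-major axis of the transfer orbit: a_t = (18020 + 61700)/2 = 39860 km.
Half the transfer-orbit period gives t = π√(a_t³/μ) = 31386 s.
Converting: 31386 s ÷ 3600 s/hour = 8.718 hours.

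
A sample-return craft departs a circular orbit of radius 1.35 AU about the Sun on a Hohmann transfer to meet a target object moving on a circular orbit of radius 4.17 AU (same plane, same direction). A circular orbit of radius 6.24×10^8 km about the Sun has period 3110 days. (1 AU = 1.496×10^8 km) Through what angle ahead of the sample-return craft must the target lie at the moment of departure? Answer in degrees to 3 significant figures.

φ = 83.1°

From Kepler's third law T² = 4π²r³/μ at r = 6.24×10^8 km, T = 3110 days = 3110 × 86400 s = 2.68704×10^8 s: μ = 4π²r³/T² = 1.32851×10^11 km³/s².
In km: r₁ = 1.35 × 1.496×10^8 = 2.0196×10^8 km; r₂ = 4.17 × 1.496×10^8 = 6.23832×10^8 km.
The Hohmann ellipse has a_t = (r₁ + r₂)/2 = 4.12896×10^8 km.
Transfer time t = π√(a_t³/μ) = 7.23150×10^7 s.
Target angular speed ω₂ = √(μ/r₂³) = 2.33927×10^-8 rad/s.
Angle swept by the target during transfer: ω₂·t = 1.6916 rad = 96.92°.
The sample-return craft traverses 180° on the transfer ellipse, so the target must lead by 180° − 96.92° = 83.1°.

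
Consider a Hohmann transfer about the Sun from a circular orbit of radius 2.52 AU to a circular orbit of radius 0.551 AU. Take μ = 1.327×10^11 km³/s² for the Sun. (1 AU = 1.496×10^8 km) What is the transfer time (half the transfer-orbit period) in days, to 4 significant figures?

t = 347.5 days

In km: r₁ = 2.52 × 1.496×10^8 = 3.76992×10^8 km; r₂ = 0.551 × 1.496×10^8 = 8.24296×10^7 km.
Transfer-ellipse semi-major axis a_t = (r₁ + r₂)/2 = (3.76992×10^8 + 8.24296×10^7)/2 = 2.297108×10^8 km.
Half the transfer-orbit period gives t = π√(a_t³/μ) = 3.0025×10^7 s.
Converting: 3.0025×10^7 s ÷ 86400 s/day = 347.5 days.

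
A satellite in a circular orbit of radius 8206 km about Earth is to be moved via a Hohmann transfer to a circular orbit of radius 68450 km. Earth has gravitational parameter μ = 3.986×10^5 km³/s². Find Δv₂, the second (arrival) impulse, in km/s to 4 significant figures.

Δv₂ = 1.297 km/s

Transfer-ellipse semi-major axis a_t = (r₁ + r₂)/2 = (8206 + 68450)/2 = 38328 km.
Circular speed at r = 68450 km: v_c = √(μ/r) = 2.41314 km/s.
Transfer-orbit speed at the same r (vis-viva, a = a_t): v_t = √[μ(2/r − 1/a_t)] = 1.11658 km/s.
Δv₂ = |v_t − v_c| = |1.11658 − 2.41314| = 1.297 km/s.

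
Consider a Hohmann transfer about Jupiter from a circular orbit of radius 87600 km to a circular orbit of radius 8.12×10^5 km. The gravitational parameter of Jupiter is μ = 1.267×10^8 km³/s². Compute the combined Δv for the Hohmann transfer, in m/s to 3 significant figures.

Δv = 20000 m/s

Semi-major axis of the transfer orbit: a_t = (87600 + 8.120×10^5)/2 = 4.498×10^5 km.
Circular speed at r₁: v₁ = √(μ/r₁) = √(1.267×10^8/87600) = 38.03 km/s.
Transfer-orbit speed at r₁ (v² = μ(2/r − 1/a)): v_p = √[μ(2/r₁ − 1/a_t)] = 51.10 km/s.
First burn Δv₁ = |v_p − v₁| = 13.07 km/s.
At r₂, v₂ = √(μ/r₂) = 12.4914 km/s.
Transfer-orbit speed at r₂: v_a = √[μ(2/r₂ − 1/a_t)] = 5.51255 km/s.
Second burn Δv₂ = |v₂ − v_a| = 6.979 km/s.
Total Δv = Δv₁ + Δv₂ = 20.05 km/s.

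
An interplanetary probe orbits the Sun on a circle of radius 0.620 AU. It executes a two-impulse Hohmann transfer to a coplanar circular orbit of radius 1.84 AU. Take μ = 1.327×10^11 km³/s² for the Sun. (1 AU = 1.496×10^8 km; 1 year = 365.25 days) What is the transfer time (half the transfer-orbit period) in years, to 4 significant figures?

In km: r₁ = 0.620 × 1.496×10^8 = 9.2752×10^7 km; r₂ = 1.84 × 1.496×10^8 = 2.75264×10^8 km.
Transfer-ellipse semi-major axis a_t = (r₁ + r₂)/2 = (9.2752×10^7 + 2.75264×10^8)/2 = 1.84008×10^8 km.
By Kepler's third law the transfer-orbit period is T = 2π√(a_t³/μ), so t = T/2 = 2.1526×10^7 s.
Converting: 2.1526×10^7 s ÷ 3.15576×10^7 s/year (365.25 × 86400) = 0.6821 years.

t = 0.6821 years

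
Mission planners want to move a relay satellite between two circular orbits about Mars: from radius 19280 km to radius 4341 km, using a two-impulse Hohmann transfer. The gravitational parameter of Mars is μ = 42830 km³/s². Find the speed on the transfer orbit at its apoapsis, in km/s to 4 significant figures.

Semi-major axis of the transfer orbit: a_t = (19280 + 4341)/2 = 11810.5 km.
The apoapsis of the transfer ellipse is at r = 19280 km.
Applying v² = μ(2/r − 1/a_t): v = 0.9036 km/s.

v = 0.9036 km/s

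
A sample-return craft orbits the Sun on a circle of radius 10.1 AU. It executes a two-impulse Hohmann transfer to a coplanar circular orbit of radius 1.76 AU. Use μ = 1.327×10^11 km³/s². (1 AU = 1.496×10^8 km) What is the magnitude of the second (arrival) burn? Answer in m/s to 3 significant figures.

In km: r₁ = 10.1 × 1.496×10^8 = 1.51096×10^9 km; r₂ = 1.76 × 1.496×10^8 = 2.63296×10^8 km.
Transfer-ellipse semi-major axis a_t = (r₁ + r₂)/2 = (1.51096×10^9 + 2.63296×10^8)/2 = 8.87128×10^8 km.
Circular speed at r = 2.63296×10^8 km: v_c = √(μ/r) = 22.450 km/s.
Vis-viva on the transfer ellipse at r = 2.63296×10^8 km gives v_t = √[μ(2/r − 1/a_t)] = 29.299 km/s.
Δv₂ = |v_t − v_c| = |29.299 − 22.450| = 6.849 km/s.

Δv₂ = 6850 m/s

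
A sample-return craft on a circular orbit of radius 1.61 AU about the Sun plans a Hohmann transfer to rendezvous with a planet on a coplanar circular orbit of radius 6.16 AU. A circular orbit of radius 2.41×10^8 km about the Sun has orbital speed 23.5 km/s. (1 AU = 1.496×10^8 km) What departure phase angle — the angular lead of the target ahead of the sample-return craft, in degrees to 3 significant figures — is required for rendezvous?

φ = 89.8°

From the circular-orbit relation v² = μ/r at r = 2.41×10^8 km: μ = v²r = (23.5)² × 2.41×10^8 = 1.33092×10^11 km³/s².
In km: r₁ = 1.61 × 1.496×10^8 = 2.40856×10^8 km; r₂ = 6.16 × 1.496×10^8 = 9.21536×10^8 km.
Semi-major axis of the transfer orbit: a_t = (2.40856×10^8 + 9.21536×10^8)/2 = 5.81196×10^8 km.
Transfer time t = π√(a_t³/μ) = 1.2066×10^8 s.
The target's mean motion on its circular orbit is ω₂ = √(μ/r₂³) = 1.3041×10^-8 rad/s.
Angle swept by the target during transfer: ω₂·t = 1.5735 rad = 90.155°.
The sample-return craft traverses 180° on the transfer ellipse, so the target must lead by 180° − 90.155° = 89.8°.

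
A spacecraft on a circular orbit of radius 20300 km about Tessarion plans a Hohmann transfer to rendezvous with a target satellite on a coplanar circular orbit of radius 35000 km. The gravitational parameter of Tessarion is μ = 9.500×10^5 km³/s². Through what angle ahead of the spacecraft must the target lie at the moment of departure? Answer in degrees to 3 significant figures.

Transfer-ellipse semi-major axis a_t = (r₁ + r₂)/2 = (20300 + 35000)/2 = 27650 km.
The half-period of the transfer ellipse is t = π√(a_t³/μ) = 14819 s.
The target's mean motion on its circular orbit is ω₂ = √(μ/r₂³) = 1.4885×10^-4 rad/s.
Angle swept by the target during transfer: ω₂·t = 2.206 rad = 126.4°.
The spacecraft traverses 180° on the transfer ellipse, so the target must lead by 180° − 126.4° = 53.6°.

φ = 53.6°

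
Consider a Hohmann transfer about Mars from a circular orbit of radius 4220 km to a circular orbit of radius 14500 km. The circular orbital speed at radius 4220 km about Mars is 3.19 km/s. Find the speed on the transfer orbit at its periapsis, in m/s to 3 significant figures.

v = 3970 m/s

From the circular-orbit relation v² = μ/r at r = 4220 km: μ = v²r = (3.19)² × 4220 = 42943.1 km³/s².
Transfer-ellipse semi-major axis a_t = (r₁ + r₂)/2 = (4220 + 14500)/2 = 9360 km.
The periapsis of the transfer ellipse is at r = 4220 km.
Vis-viva: v = √[μ(2/r − 1/a_t)] = √[42943.1 × (2/4220 − 1/9360)] = 3.970 km/s.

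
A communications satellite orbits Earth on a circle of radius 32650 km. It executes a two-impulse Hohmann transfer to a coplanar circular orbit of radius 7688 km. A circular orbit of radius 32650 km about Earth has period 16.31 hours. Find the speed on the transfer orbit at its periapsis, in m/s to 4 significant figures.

From Kepler's third law T² = 4π²r³/μ at r = 32650 km, T = 16.31 hours = 16.31 × 3600 s = 58716 s: μ = 4π²r³/T² = 3.98562×10^5 km³/s².
Transfer-ellipse semi-major axis a_t = (r₁ + r₂)/2 = (32650 + 7688)/2 = 20169 km.
The periapsis of the transfer ellipse is at r = 7688 km.
From the vis-viva equation, v = √[μ(2/r − 1/a_t)] = 9.161 km/s.

v = 9161 m/s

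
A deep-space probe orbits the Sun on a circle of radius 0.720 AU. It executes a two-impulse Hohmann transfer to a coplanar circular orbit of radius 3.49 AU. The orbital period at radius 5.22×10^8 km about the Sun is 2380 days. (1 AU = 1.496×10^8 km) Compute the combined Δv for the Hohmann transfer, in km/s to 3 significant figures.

From Kepler's third law T² = 4π²r³/μ at r = 5.22×10^8 km, T = 2380 days = 2380 × 86400 s = 2.05632×10^8 s: μ = 4π²r³/T² = 1.32797×10^11 km³/s².
In km: r₁ = 0.720 × 1.496×10^8 = 1.07712×10^8 km; r₂ = 3.49 × 1.496×10^8 = 5.22104×10^8 km.
Semi-major axis of the transfer orbit: a_t = (1.07712×10^8 + 5.22104×10^8)/2 = 3.14908×10^8 km.
Circular speed at r₁: v₁ = √(μ/r₁) = √(1.32797×10^11/1.07712×10^8) = 35.11 km/s.
On the transfer ellipse at r₁, v² = μ(2/r − 1/a) gives v_p = √[μ(2/r₁ − 1/a_t)] = 45.21 km/s.
First burn Δv₁ = |v_p − v₁| = 10.10 km/s.
Circular speed at r₂: v₂ = √(μ/r₂) = 15.948 km/s.
Transfer-orbit speed at r₂: v_a = √[μ(2/r₂ − 1/a_t)] = 9.3273 km/s.
Second burn Δv₂ = |v₂ − v_a| = 6.621 km/s.
Δv = Δv₁ + Δv₂ = 10.10 + 6.621 = 16.72 km/s.

Δv = 16.7 km/s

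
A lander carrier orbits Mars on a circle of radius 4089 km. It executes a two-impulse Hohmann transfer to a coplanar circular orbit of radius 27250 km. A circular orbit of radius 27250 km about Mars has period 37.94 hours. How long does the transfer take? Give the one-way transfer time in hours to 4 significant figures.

t = 8.272 hours

From Kepler's third law T² = 4π²r³/μ at r = 27250 km, T = 37.94 hours = 37.94 × 3600 s = 1.36584×10^5 s: μ = 4π²r³/T² = 42821.3 km³/s².
The Hohmann ellipse has a_t = (r₁ + r₂)/2 = 15669.5 km.
By Kepler's third law the transfer-orbit period is T = 2π√(a_t³/μ), so t = T/2 = 29780 s.
Converting: 29780 s ÷ 3600 s/hour = 8.272 hours.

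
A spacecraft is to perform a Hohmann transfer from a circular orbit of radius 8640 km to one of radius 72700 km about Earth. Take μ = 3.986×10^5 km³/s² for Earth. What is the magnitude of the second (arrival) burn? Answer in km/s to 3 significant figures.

Semi-major axis of the transfer orbit: a_t = (8640 + 72700)/2 = 40670 km.
Circular speed at r = 72700 km: v_c = √(μ/r) = 2.3415 km/s.
Vis-viva on the transfer ellipse at r = 72700 km gives v_t = √[μ(2/r − 1/a_t)] = 1.0792 km/s.
Δv₂ = |v_t − v_c| = |1.0792 − 2.3415| = 1.262 km/s.

Δv₂ = 1.26 km/s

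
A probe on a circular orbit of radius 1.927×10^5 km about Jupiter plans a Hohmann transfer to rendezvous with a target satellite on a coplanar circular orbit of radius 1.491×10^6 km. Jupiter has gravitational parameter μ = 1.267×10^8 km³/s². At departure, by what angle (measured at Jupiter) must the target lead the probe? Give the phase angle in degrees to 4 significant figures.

φ = 103.6°

The Hohmann ellipse has a_t = (r₁ + r₂)/2 = 8.4185×10^5 km.
Transfer time t = π√(a_t³/μ) = 2.15583×10^5 s.
The target's mean motion on its circular orbit is ω₂ = √(μ/r₂³) = 6.18261×10^-6 rad/s.
Angle swept by the target during transfer: ω₂·t = 1.3329 rad = 76.37°.
Arrival is 180° from departure on the ellipse, so φ = 180° − 76.37° = 103.6°.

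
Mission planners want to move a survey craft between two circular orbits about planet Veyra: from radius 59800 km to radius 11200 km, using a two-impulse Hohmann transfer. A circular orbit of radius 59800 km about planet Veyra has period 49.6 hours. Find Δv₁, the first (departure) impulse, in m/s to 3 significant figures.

From Kepler's third law T² = 4π²r³/μ at r = 59800 km, T = 49.6 hours = 49.6 × 3600 s = 1.7856×10^5 s: μ = 4π²r³/T² = 2.64786×10^5 km³/s².
Transfer-ellipse semi-major axis a_t = (r₁ + r₂)/2 = (59800 + 11200)/2 = 35500 km.
On the circular orbit at r = 59800 km, v_c = √(μ/r) = 2.1042 km/s.
Transfer-orbit speed at the same r (vis-viva, a = a_t): v_t = √[μ(2/r − 1/a_t)] = 1.1819 km/s.
Δv₁ = |v_t − v_c| = |1.1819 − 2.1042| = 0.9223 km/s.

Δv₁ = 922 m/s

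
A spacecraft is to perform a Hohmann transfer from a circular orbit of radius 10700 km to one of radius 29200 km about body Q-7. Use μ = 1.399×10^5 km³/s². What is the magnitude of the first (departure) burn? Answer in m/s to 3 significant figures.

Δv₁ = 759 m/s

The Hohmann ellipse has a_t = (r₁ + r₂)/2 = 19950 km.
Circular speed at r = 10700 km: v_c = √(μ/r) = 3.6159 km/s.
Vis-viva on the transfer ellipse at r = 10700 km gives v_t = √[μ(2/r − 1/a_t)] = 4.3746 km/s.
Δv₁ = |v_t − v_c| = |4.3746 − 3.6159| = 0.7587 km/s.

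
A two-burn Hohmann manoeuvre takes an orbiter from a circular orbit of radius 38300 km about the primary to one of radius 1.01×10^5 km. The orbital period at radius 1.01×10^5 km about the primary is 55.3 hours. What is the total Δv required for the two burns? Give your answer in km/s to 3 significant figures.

From Kepler's third law T² = 4π²r³/μ at r = 1.01×10^5 km, T = 55.3 hours = 55.3 × 3600 s = 1.9908×10^5 s: μ = 4π²r³/T² = 1.02629×10^6 km³/s².
The Hohmann ellipse has a_t = (r₁ + r₂)/2 = 69650 km.
At r₁ the circular-orbit speed is v₁ = √(μ/r₁) = 5.1765 km/s.
Transfer-orbit speed at r₁ (vis-viva): v_p = √[μ(2/r₁ − 1/a_t)] = 6.2335 km/s.
First burn Δv₁ = |v_p − v₁| = 1.057 km/s.
At r₂, v₂ = √(μ/r₂) = 3.1877 km/s.
Transfer-orbit speed at r₂: v_a = √[μ(2/r₂ − 1/a_t)] = 2.3638 km/s.
Second burn Δv₂ = |v₂ − v_a| = 0.8239 km/s.
Total Δv = Δv₁ + Δv₂ = 1.881 km/s.

Δv = 1.88 km/s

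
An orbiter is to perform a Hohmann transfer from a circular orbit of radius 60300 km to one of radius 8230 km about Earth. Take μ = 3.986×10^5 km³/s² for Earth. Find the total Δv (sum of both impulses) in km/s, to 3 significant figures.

Δv = 3.58 km/s

Transfer-ellipse semi-major axis a_t = (r₁ + r₂)/2 = (60300 + 8230)/2 = 34265 km.
Circular speed at r₁: v₁ = √(μ/r₁) = √(3.986×10^5/60300) = 2.571 km/s.
Transfer-orbit speed at r₁ (vis-viva): v_a = √[μ(2/r₁ − 1/a_t)] = 1.260 km/s.
First burn Δv₁ = |v_a − v₁| = 1.311 km/s.
At r₂, v₂ = √(μ/r₂) = 6.959 km/s.
Transfer-orbit speed at r₂: v_p = √[μ(2/r₂ − 1/a_t)] = 9.232 km/s.
Second burn Δv₂ = |v₂ − v_p| = 2.273 km/s.
Total Δv = Δv₁ + Δv₂ = 3.584 km/s.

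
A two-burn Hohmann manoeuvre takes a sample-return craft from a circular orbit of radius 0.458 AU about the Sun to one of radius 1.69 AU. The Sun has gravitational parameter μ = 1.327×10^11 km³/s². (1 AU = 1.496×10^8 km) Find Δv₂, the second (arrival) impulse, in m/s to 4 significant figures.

In km: r₁ = 0.458 × 1.496×10^8 = 6.85168×10^7 km; r₂ = 1.69 × 1.496×10^8 = 2.52824×10^8 km.
Semi-major axis of the transfer orbit: a_t = (6.85168×10^7 + 2.52824×10^8)/2 = 1.606704×10^8 km.
Circular speed at r = 2.52824×10^8 km: v_c = √(μ/r) = 22.910 km/s.
Transfer-orbit speed at the same r (vis-viva, a = a_t): v_t = √[μ(2/r − 1/a_t)] = 14.961 km/s.
Δv₂ = |v_t − v_c| = |14.961 − 22.910| = 7.949 km/s.

Δv₂ = 7949 m/s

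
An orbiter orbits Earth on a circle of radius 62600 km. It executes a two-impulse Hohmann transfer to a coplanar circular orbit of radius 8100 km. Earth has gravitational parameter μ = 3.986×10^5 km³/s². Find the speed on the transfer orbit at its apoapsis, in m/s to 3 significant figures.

Semi-major axis of the transfer orbit: a_t = (62600 + 8100)/2 = 35350 km.
The apoapsis of the transfer ellipse is at r = 62600 km.
Applying v² = μ(2/r − 1/a_t): v = 1.208 km/s.

v = 1210 m/s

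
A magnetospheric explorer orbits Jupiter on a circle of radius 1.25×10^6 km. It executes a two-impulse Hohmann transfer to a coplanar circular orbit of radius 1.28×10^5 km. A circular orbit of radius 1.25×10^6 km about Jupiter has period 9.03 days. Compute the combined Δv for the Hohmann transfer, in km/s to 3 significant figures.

Δv = 16.6 km/s

From Kepler's third law T² = 4π²r³/μ at r = 1.25×10^6 km, T = 9.03 days = 9.03 × 86400 s = 7.80192×10^5 s: μ = 4π²r³/T² = 1.26674×10^8 km³/s².
Semi-major axis of the transfer orbit: a_t = (1.250×10^6 + 1.280×10^5)/2 = 6.890×10^5 km.
Circular speed at r₁: v₁ = √(μ/r₁) = √(1.26674×10^8/1.250×10^6) = 10.067 km/s.
Transfer-orbit speed at r₁ (v² = μ(2/r − 1/a)): v_a = √[μ(2/r₁ − 1/a_t)] = 4.3389 km/s.
First burn Δv₁ = |v_a − v₁| = 5.728 km/s.
Circular speed at r₂: v₂ = √(μ/r₂) = 31.46 km/s.
Transfer-orbit speed at r₂: v_p = √[μ(2/r₂ − 1/a_t)] = 42.37 km/s.
Second burn Δv₂ = |v₂ − v_p| = 10.91 km/s.
Δv = Δv₁ + Δv₂ = 5.728 + 10.91 = 16.64 km/s.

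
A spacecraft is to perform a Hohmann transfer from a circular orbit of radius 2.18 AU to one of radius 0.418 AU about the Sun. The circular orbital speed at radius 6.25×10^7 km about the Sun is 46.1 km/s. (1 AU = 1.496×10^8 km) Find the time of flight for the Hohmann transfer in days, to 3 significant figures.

From the circular-orbit relation v² = μ/r at r = 6.25×10^7 km: μ = v²r = (46.1)² × 6.25×10^7 = 1.32826×10^11 km³/s².
In km: r₁ = 2.18 × 1.496×10^8 = 3.26128×10^8 km; r₂ = 0.418 × 1.496×10^8 = 6.25328×10^7 km.
Semi-major axis of the transfer orbit: a_t = (3.26128×10^8 + 6.25328×10^7)/2 = 1.943304×10^8 km.
Half the transfer-orbit period gives t = π√(a_t³/μ) = 2.335×10^7 s.
Converting: 2.335×10^7 s ÷ 86400 s/day = 270 days.

t = 270 days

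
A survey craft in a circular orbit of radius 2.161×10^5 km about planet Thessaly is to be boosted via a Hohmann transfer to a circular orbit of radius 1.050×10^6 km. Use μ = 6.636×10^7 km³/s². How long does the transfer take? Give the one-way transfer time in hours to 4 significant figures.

t = 53.96 hours

Semi-major axis of the transfer orbit: a_t = (2.161×10^5 + 1.050×10^6)/2 = 6.3305×10^5 km.
Half the transfer-orbit period gives t = π√(a_t³/μ) = 1.9425×10^5 s.
Converting: 1.9425×10^5 s ÷ 3600 s/hour = 53.96 hours.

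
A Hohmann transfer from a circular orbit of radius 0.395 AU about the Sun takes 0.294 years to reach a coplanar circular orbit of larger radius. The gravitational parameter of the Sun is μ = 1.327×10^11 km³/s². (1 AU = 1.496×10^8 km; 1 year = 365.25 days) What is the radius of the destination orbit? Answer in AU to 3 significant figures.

In km: r₁ = 0.395 × 1.496×10^8 = 5.9092×10^7 km.
Transfer time t = 0.294 years × 365.25 × 86400 s = 9.2779344×10^6 s, and t = π√(a_t³/μ).
So a_t = (μ t²/π²)^(1/3) = (1.327×10^11 × (9.2779344×10^6)² / π²)^(1/3) = 1.0499×10^8 km.
Since a_t = (r₁ + r₂)/2, r₂ = 2a_t − r₁ = 2×1.0499×10^8 − 5.9092×10^7 = 1.50888×10^8 km.
In AU: r₂ = 1.50888×10^8 / 1.496×10^8 = 1.01 AU.

r₂ = 1.01 AU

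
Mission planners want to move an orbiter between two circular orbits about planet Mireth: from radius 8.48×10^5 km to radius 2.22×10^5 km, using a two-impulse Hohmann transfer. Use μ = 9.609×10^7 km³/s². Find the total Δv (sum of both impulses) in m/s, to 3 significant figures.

Transfer-ellipse semi-major axis a_t = (r₁ + r₂)/2 = (8.480×10^5 + 2.220×10^5)/2 = 5.350×10^5 km.
At r₁ the circular-orbit speed is v₁ = √(μ/r₁) = 10.645 km/s.
On the transfer ellipse at r₁, v² = μ(2/r − 1/a) gives v_a = √[μ(2/r₁ − 1/a_t)] = 6.8571 km/s.
First burn Δv₁ = |v_a − v₁| = 3.788 km/s.
Circular speed at r₂: v₂ = √(μ/r₂) = 20.805 km/s.
Transfer-orbit speed at r₂: v_p = √[μ(2/r₂ − 1/a_t)] = 26.193 km/s.
Second burn Δv₂ = |v₂ − v_p| = 5.388 km/s.
Δv = Δv₁ + Δv₂ = 3.788 + 5.388 = 9.176 km/s.

Δv = 9180 m/s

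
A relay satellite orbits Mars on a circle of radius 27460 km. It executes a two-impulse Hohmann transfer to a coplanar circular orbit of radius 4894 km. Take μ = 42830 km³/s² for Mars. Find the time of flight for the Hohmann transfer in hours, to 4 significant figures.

The Hohmann ellipse has a_t = (r₁ + r₂)/2 = 16177 km.
Transfer time t = π√(a_t³/μ) = π√((16177)³ / 42830) = 31234 s.
Converting: 31234 s ÷ 3600 s/hour = 8.676 hours.

t = 8.676 hours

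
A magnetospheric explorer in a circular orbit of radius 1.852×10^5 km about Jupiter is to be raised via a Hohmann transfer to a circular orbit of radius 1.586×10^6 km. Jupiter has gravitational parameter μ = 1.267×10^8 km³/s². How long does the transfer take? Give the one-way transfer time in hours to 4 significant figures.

t = 64.61 hours

Semi-major axis of the transfer orbit: a_t = (1.852×10^5 + 1.586×10^6)/2 = 8.856×10^5 km.
By Kepler's third law the transfer-orbit period is T = 2π√(a_t³/μ), so t = T/2 = 2.326×10^5 s.
Converting: 2.326×10^5 s ÷ 3600 s/hour = 64.61 hours.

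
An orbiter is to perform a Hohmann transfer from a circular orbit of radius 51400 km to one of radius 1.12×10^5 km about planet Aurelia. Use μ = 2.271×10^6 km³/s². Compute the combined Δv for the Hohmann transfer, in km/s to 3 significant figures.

Δv = 2.07 km/s

Semi-major axis of the transfer orbit: a_t = (51400 + 1.120×10^5)/2 = 81700 km.
Circular speed at r₁: v₁ = √(μ/r₁) = √(2.271×10^6/51400) = 6.647 km/s.
Transfer-orbit speed at r₁ (vis-viva): v_p = √[μ(2/r₁ − 1/a_t)] = 7.783 km/s.
First burn Δv₁ = |v_p − v₁| = 1.136 km/s.
Circular speed at r₂: v₂ = √(μ/r₂) = 4.5030 km/s.
Transfer-orbit speed at r₂: v_a = √[μ(2/r₂ − 1/a_t)] = 3.5717 km/s.
Second burn Δv₂ = |v₂ − v_a| = 0.9313 km/s.
Δv = Δv₁ + Δv₂ = 1.136 + 0.9313 = 2.067 km/s.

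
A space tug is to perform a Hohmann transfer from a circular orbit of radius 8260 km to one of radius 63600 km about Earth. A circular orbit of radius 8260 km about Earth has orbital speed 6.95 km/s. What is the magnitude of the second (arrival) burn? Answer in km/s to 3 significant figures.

From the circular-orbit relation v² = μ/r at r = 8260 km: μ = v²r = (6.95)² × 8260 = 3.98979×10^5 km³/s².
Transfer-ellipse semi-major axis a_t = (r₁ + r₂)/2 = (8260 + 63600)/2 = 35930 km.
On the circular orbit at r = 63600 km, v_c = √(μ/r) = 2.505 km/s.
Transfer-orbit speed at the same r (vis-viva, a = a_t): v_t = √[μ(2/r − 1/a_t)] = 1.201 km/s.
Δv₂ = |v_t − v_c| = |1.201 − 2.505| = 1.304 km/s.

Δv₂ = 1.30 km/s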